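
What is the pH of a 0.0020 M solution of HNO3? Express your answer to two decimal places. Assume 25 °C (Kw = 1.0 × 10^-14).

HNO3 is a strong acid and dissociates completely, so [H+] = 0.0020 M.
pH = -log(0.002) = 2.70

pH = 2.70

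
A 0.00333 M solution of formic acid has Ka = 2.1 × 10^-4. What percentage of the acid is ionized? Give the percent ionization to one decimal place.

HCOOH ⇌ HCOO- + H+; let x = [H+] at equilibrium.
Ka = x²/(C₀ − x); solving the quadratic gives x = 7.38 × 10^-4 M.
Fraction ionized = 7.38 × 10^-4 / 0.00333 = 0.2216 → 22.2%

22.2%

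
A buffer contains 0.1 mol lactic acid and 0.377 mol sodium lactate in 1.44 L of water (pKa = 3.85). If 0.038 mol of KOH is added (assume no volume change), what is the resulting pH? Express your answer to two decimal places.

OH- converts CH3CH(OH)COOH to CH3CH(OH)COO-: CH3CH(OH)COOH → 0.062 mol, CH3CH(OH)COO- → 0.415 mol.
Henderson–Hasselbalch with mole ratio 0.415/0.062: pH = 3.85 + (+0.826)

pH = 4.68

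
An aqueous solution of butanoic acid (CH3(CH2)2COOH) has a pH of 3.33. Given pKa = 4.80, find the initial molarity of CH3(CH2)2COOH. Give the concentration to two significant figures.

C₀ = 1.4 × 10^-2 M

[H+] = 10^(-3.33) = 4.68 × 10^-4 M = x
Ka = 10^(−4.80) = 1.58 × 10^-5
Ka = x²/(C₀ − x) ⇒ C₀ = x + x²/Ka
C₀ = 4.68 × 10^-4 + (4.68 × 10^-4)²/(1.58 × 10^-5) = 1.43 × 10^-2 M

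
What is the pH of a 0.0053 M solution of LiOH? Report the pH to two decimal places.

pH = 11.72

LiOH is a strong base; [OH-] = 0.0053 M.
pOH = -log(0.0053) = 2.28
pH = 14.00 - 2.28 = 11.72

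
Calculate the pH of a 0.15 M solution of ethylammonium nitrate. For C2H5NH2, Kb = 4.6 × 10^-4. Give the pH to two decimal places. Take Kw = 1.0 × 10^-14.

pH = 5.74

C2H5NH3+ is the conjugate acid of the weak base C2H5NH2.
Ka = Kw/Kb = 1.0×10^-14 / 4.6 × 10^-4 = 2.17 × 10^-11
Ka = x²/(0.15 − x) = 2.17 × 10^-11
Since Ka ≪ C₀, x ≈ √(Ka·C₀) = 1.80 × 10^-6 M.
pH = −log[H+] = −log(1.80 × 10^-6) = 5.74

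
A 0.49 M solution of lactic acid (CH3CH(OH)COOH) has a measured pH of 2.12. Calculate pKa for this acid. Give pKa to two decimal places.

[H+] = 10^(-2.12) = 7.59 × 10^-3 M
At equilibrium [HA] = 0.49 − 7.59 × 10^-3 = 4.82 × 10^-1 M
Ka = [H+][A-]/[HA] = (7.59 × 10^-3)² / 4.82 × 10^-1 = 1.20 × 10^-4
pKa = -log(1.20 × 10^-4) = 3.92

pKa = 3.92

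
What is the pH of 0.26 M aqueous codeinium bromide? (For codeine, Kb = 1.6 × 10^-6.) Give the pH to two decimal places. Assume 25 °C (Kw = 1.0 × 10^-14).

pH = 4.39

C18H22NO3+ is the conjugate acid of the weak base C18H21NO3.
Ka = Kw/Kb = 1.0×10^-14 / 1.6 × 10^-6 = 6.25 × 10^-9
Ka = x²/(0.26 − x) = 6.25 × 10^-9
Neglecting x in the denominator: x = √(6.25 × 10^-9 × 0.26) = 4.03 × 10^-5 M
Check: 0.016% ionized — well under 5%, approximation valid.
pH = −log[H+] = −log(4.03 × 10^-5) = 4.39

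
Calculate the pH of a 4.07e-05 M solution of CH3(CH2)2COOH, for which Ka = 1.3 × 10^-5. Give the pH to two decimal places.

pH = 4.76

CH3(CH2)2COOH ⇌ CH3(CH2)2COO- + H+
Ka = x²/(4.07e-05 − x) = 1.3 × 10^-5
x is not negligible relative to C₀; solve x² + 1.3e-05·x − 5.29e-10 = 0.
x = (−Ka + √(Ka² + 4·Ka·C₀))/2 = 1.74 × 10^-5 M
pH = −log[H+] = −log(1.74 × 10^-5) = 4.76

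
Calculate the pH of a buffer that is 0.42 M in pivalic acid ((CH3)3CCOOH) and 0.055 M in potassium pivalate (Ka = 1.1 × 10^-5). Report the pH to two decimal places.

pH = 4.08

pKa = −log(1.1 × 10^-5) = 4.959
Using pH = pKa + log([base]/[acid]) with [base]/[acid] = 0.055/0.42:
pH = 4.959 + (-0.883) = 4.08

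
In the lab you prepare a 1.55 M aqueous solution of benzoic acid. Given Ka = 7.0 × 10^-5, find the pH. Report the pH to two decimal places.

pH = 1.98

C6H5COOH ⇌ C6H5COO- + H+
Ka = [H+]²/(1.55 − [H+]) = 7.0 × 10^-5
Since Ka ≪ C₀, [H+] ≈ √(Ka·C₀) = 1.04 × 10^-2 M.
([H+]/C₀ = 0.67% < 5%, so the approximation holds.)
pH = −log[H+] = −log(1.04 × 10^-2) = 1.98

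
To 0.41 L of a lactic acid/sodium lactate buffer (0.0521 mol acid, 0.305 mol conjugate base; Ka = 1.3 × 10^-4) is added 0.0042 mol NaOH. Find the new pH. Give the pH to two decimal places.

OH- converts CH3CH(OH)COOH to CH3CH(OH)COO-: CH3CH(OH)COOH → 0.0479 mol, CH3CH(OH)COO- → 0.309 mol.
pKa = −log(1.3 × 10^-4) = 3.886
Henderson–Hasselbalch with mole ratio 0.309/0.0479: pH = 3.886 + (+0.810)

pH = 4.70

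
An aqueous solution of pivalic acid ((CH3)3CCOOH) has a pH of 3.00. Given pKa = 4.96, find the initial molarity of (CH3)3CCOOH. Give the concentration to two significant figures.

C₀ = 9.2 × 10^-2 M

[H+] = 10^(-3.00) = 1.00 × 10^-3 M = x
Ka = 10^(−4.96) = 1.10 × 10^-5
Ka = x²/(C₀ − x) ⇒ C₀ = x + x²/Ka
C₀ = 1.00 × 10^-3 + (1.00 × 10^-3)²/(1.10 × 10^-5) = 9.19 × 10^-2 M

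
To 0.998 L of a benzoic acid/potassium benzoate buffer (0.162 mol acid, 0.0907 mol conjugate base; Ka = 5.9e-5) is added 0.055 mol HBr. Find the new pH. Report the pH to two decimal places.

Added H+ converts C6H5COO- to C6H5COOH: C6H5COOH → 0.217 mol, C6H5COO- → 0.0357 mol.
pKa = −log(5.9 × 10^-5) = 4.229
pH = pKa + log(n_C6H5COO-/n_C6H5COOH) = 4.229 + log(0.0357/0.217) = 4.229 + (-0.784)

pH = 3.45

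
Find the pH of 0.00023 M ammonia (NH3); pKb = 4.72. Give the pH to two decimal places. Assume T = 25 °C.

pH = 9.76

NH3 + H2O ⇌ NH4+ + OH-
Kb = 10^(−4.72) = 1.91 × 10^-5
Kb = [OH-]²/(0.00023 − [OH-]) = 1.91 × 10^-5
Here C₀/Kb ≈ 12, so the small-[OH-] approximation fails. Use the quadratic:
[OH-] = (−Kb + √(Kb² + 4·Kb·C₀))/2 = 5.74 × 10^-5 M
pOH = 4.24, so pH = 14.00 − pOH = 9.76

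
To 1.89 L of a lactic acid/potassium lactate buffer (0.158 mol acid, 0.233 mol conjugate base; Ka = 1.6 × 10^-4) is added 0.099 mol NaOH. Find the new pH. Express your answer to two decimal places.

OH- converts CH3CH(OH)COOH to CH3CH(OH)COO-: CH3CH(OH)COOH → 0.059 mol, CH3CH(OH)COO- → 0.332 mol.
pKa = −log(1.6 × 10^-4) = 3.796
Henderson–Hasselbalch with mole ratio 0.332/0.059: pH = 3.796 + (+0.750)

pH = 4.55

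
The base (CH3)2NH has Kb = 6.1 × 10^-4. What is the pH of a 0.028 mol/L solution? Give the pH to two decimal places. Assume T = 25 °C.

(CH3)2NH + H2O ⇌ (CH3)2NH2+ + OH-
Kb = x²/(0.028 − x) = 6.1 × 10^-4
The 5% rule fails; solving x² + Kb·x − Kb·C₀ = 0 exactly:
x = [−0.00061 + √(0.00061² + 6.83e-05)]/2 = 3.84 × 10^-3 M
pOH = 2.42, so pH = 14.00 − pOH = 11.58

pH = 11.58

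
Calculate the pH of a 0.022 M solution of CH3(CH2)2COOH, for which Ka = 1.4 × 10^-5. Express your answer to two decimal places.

pH = 3.26

CH3(CH2)2COOH ⇌ CH3(CH2)2COO- + H+
Ka = x²/(0.022 − x) = 1.4 × 10^-5
Assume x ≪ 0.022: x ≈ √(1.4 × 10^-5 × 0.022) = 5.55 × 10^-4 M
pH = −log[H+] = −log(5.55 × 10^-4) = 3.26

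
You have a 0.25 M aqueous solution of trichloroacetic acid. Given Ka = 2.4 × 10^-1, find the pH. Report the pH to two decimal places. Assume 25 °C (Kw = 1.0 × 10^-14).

pH = 0.82

Cl3CCOOH ⇌ Cl3CCOO- + H+
Ka = x²/(0.25 − x) = 2.4 × 10^-1
The 5% rule fails; solving x² + Ka·x − Ka·C₀ = 0 exactly:
x = (−Ka + √(Ka² + 4·Ka·C₀))/2 = 1.53 × 10^-1 M
pH = −log(1.53 × 10^-1) = 0.82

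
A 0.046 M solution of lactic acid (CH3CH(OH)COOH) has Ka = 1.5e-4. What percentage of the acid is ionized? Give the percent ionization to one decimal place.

CH3CH(OH)COOH ⇌ CH3CH(OH)COO- + H+; let x = [H+] at equilibrium.
Solve x² + 0.00015x − 6.9e-06 = 0 → x = 2.55 × 10^-3 M
% ionization = x/C₀ × 100% = 2.55 × 10^-3/0.046 × 100% = 5.5%

5.5%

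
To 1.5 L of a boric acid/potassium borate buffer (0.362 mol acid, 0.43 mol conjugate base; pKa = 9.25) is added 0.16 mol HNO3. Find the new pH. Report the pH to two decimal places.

After neutralization: n(B(OH)3) = 0.522 mol, n(B(OH)4-) = 0.27 mol.
pH = pKa + log(n_B(OH)4-/n_B(OH)3) = 9.25 + log(0.27/0.522) = 9.25 + (-0.286)

pH = 8.96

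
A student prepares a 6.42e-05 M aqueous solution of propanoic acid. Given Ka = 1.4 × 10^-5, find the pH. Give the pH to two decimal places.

CH3CH2COOH ⇌ CH3CH2COO- + H+
Ka = [H+]²/(6.42e-05 − [H+]) = 1.4 × 10^-5
[H+] is not negligible relative to C₀; solve [H+]² + 1.4e-05·[H+] − 8.99e-10 = 0.
[H+] = [−1.4e-05 + √(1.4e-05² + 3.6e-09)]/2 = 2.38 × 10^-5 M
pH = −log[H+] = −log(2.38 × 10^-5) = 4.62

pH = 4.62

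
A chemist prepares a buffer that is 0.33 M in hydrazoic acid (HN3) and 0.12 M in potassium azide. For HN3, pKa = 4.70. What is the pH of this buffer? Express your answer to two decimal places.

pH = 4.26

pH = pKa + log([A⁻]/[HA]) = 4.70 + log(0.12/0.33)
pH = 4.70 + (-0.439) = 4.26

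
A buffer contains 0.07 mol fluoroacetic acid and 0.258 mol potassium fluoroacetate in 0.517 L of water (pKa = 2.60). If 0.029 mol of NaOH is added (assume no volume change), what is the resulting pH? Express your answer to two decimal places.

After neutralization: n(FCH2COOH) = 0.041 mol, n(FCH2COO-) = 0.287 mol.
Henderson–Hasselbalch with mole ratio 0.287/0.041: pH = 2.60 + (+0.845)

pH = 3.45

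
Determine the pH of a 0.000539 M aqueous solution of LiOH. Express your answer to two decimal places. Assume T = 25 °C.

pH = 10.73

LiOH is a strong base; [OH-] = 0.000539 M.
pOH = -log(0.000539) = 3.27
pH = 14.00 - 3.27 = 10.73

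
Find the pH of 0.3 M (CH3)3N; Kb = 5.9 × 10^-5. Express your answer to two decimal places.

(CH3)3N + H2O ⇌ (CH3)3NH+ + OH-
Let x = [OH-] at equilibrium. Kb = x²/(0.3 − x).
Neglecting x in the denominator: x = √(5.9 × 10^-5 × 0.3) = 4.21 × 10^-3 M
Check: 1.4% ionized — well under 5%, approximation valid.
pOH = −log(4.21 × 10^-3) = 2.38; pH = 14.00 − 2.38 = 11.62

pH = 11.62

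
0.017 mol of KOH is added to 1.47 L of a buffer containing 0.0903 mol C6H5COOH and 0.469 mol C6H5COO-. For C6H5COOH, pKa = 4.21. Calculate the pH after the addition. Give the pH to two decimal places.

OH- converts C6H5COOH to C6H5COO-: C6H5COOH → 0.0733 mol, C6H5COO- → 0.486 mol.
Henderson–Hasselbalch with mole ratio 0.486/0.0733: pH = 4.21 + (+0.822)

pH = 5.03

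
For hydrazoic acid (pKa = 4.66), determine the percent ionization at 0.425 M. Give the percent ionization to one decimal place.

0.7%

HN3 ⇌ N3- + H+; let x = [H+] at equilibrium.
Ka = 10^(−4.66) = 2.19 × 10^-5
x ≈ √(Ka·C₀) = √(2.19 × 10^-5 × 0.425) = 3.05 × 10^-3 M
Fraction ionized = 3.05 × 10^-3 / 0.425 = 0.0072 → 0.7%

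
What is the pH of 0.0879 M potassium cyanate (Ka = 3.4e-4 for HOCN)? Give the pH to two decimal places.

OCN- is the conjugate base of the weak acid HOCN.
Kb = Kw/Ka = 1.0×10^-14 / 3.4 × 10^-4 = 2.94 × 10^-11
Let x = [OH-] at equilibrium. Kb = x²/(0.0879 − x).
Assume x ≪ 0.0879: x ≈ √(2.94 × 10^-11 × 0.0879) = 1.61 × 10^-6 M
Check: 0.0018% ionized — well under 5%, approximation valid.
pOH = 5.79, so pH = 14.00 − pOH = 8.21

pH = 8.21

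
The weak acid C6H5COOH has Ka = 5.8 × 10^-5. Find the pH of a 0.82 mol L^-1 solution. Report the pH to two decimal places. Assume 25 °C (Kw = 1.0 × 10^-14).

pH = 2.16

C6H5COOH ⇌ C6H5COO- + H+
Ka = x²/(0.82 − x) = 5.8 × 10^-5
Since Ka ≪ C₀, x ≈ √(Ka·C₀) = 6.90 × 10^-3 M.
pH = −log(6.90 × 10^-3) = 2.16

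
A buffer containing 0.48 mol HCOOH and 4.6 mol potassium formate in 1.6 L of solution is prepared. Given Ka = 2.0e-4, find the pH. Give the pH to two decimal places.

pH = 4.68

pKa = −log(2.0 × 10^-4) = 3.699
pH = pKa + log([A⁻]/[HA]) = 3.699 + log(4.6/0.48)
pH = 3.699 + (+0.982) = 4.68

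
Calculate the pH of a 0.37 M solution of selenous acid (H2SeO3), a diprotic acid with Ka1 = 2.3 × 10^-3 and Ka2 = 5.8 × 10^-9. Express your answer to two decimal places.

pH = 1.55

Since Ka1 ≫ Ka2, the first ionization dominates [H+].
Ka1 = x²/(0.37 − x) = 2.3 × 10^-3
Solving the quadratic: x = (−Ka1 + √(Ka1² + 4·Ka1·C₀))/2 = 2.80 × 10^-2 M
pH = −log(2.80 × 10^-2) = 1.55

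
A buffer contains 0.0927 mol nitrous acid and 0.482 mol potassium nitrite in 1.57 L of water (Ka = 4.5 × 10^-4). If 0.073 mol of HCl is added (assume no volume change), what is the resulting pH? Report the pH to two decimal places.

After neutralization: n(HNO2) = 0.166 mol, n(NO2-) = 0.409 mol.
pKa = −log(4.5 × 10^-4) = 3.347
pH = pKa + log([A⁻]/[HA]) = 3.347 + log(0.409/0.166) = 3.347 +0.392

pH = 3.74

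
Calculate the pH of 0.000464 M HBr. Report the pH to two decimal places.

HBr is a strong acid and dissociates completely, so [H+] = 0.000464 M.
pH = -log(0.000464) = 3.33

pH = 3.33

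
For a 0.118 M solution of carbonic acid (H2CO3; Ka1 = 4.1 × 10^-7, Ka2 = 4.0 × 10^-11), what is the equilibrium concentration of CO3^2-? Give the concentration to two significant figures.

4.0 × 10^-11 M

First ionization gives [H+] ≈ [HCO3-] = 2.20 × 10^-4 M.
Second step: Ka2 = [H+][CO3^2-]/[HCO3-] ≈ [CO3^2-] (since [H+] ≈ [HCO3-]).
So [CO3^2-] ≈ Ka2.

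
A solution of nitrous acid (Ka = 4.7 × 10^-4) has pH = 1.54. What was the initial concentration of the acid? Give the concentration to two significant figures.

C₀ = 1.8 M

[H+] = 10^(-1.54) = 2.88 × 10^-2 M = x
Ka = x²/(C₀ − x) ⇒ C₀ = x + x²/Ka
C₀ = 2.88 × 10^-2 + (2.88 × 10^-2)²/(4.7 × 10^-4) = 1.79 M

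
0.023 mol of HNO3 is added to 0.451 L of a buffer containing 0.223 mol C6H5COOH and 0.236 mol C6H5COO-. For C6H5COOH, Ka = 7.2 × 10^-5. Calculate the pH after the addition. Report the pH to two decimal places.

After neutralization: n(C6H5COOH) = 0.246 mol, n(C6H5COO-) = 0.213 mol.
pKa = −log(7.2 × 10^-5) = 4.143
Henderson–Hasselbalch with mole ratio 0.213/0.246: pH = 4.143 + (-0.063)

pH = 4.08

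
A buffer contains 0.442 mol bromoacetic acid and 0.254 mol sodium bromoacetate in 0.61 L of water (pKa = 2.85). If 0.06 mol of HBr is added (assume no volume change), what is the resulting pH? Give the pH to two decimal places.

After neutralization: n(BrCH2COOH) = 0.502 mol, n(BrCH2COO-) = 0.194 mol.
pH = pKa + log([A⁻]/[HA]) = 2.85 + log(0.194/0.502) = 2.85 -0.413

pH = 2.44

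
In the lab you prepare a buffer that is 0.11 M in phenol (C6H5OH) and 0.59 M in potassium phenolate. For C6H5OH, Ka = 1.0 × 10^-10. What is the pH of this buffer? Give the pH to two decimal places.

pKa = −log(1.0 × 10^-10) = 10.000
Henderson–Hasselbalch: pH = pKa + log([C6H5O-]/[C6H5OH]) = 10.000 + log(0.59/0.11)
pH = 10.000 + (+0.729) = 10.73

pH = 10.73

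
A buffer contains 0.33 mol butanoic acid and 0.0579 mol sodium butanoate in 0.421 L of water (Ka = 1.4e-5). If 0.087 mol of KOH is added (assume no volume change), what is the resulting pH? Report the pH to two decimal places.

OH- converts CH3(CH2)2COOH to CH3(CH2)2COO-: CH3(CH2)2COOH → 0.243 mol, CH3(CH2)2COO- → 0.145 mol.
pKa = −log(1.4 × 10^-5) = 4.854
Henderson–Hasselbalch with mole ratio 0.145/0.243: pH = 4.854 + (-0.224)

pH = 4.63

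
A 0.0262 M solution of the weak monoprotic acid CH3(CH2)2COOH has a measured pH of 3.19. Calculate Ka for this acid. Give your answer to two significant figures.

Ka = 1.6 × 10^-5

[H+] = 10^(-3.19) = 6.46 × 10^-4 M
At equilibrium [HA] = 0.0262 − 6.46 × 10^-4 = 2.56 × 10^-2 M
Ka = [H+][A-]/[HA] = (6.46 × 10^-4)² / 2.56 × 10^-2 = 1.6 × 10^-5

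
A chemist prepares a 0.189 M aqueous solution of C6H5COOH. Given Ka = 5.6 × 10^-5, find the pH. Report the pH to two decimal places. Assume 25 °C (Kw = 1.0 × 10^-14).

pH = 2.49

C6H5COOH ⇌ C6H5COO- + H+
Ka = x²/(0.189 − x) = 5.6 × 10^-5
Assume x ≪ 0.189: x ≈ √(5.6 × 10^-5 × 0.189) = 3.25 × 10^-3 M
pH = −log[H+] = −log(3.25 × 10^-3) = 2.49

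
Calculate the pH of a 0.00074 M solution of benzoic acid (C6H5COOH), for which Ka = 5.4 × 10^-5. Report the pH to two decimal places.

pH = 3.76

C6H5COOH ⇌ C6H5COO- + H+
Ka = [H+]²/(0.00074 − [H+]) = 5.4 × 10^-5
Here C₀/Ka ≈ 13.7, so the small-[H+] approximation fails. Use the quadratic:
[H+] = [−5.4e-05 + √(5.4e-05² + 1.6e-07)]/2 = 1.75 × 10^-4 M
pH = −log[H+] = −log(1.75 × 10^-4) = 3.76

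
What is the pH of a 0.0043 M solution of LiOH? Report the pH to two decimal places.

pH = 11.63

LiOH is a strong base; [OH-] = 0.0043 M.
pOH = -log(0.0043) = 2.37
pH = 14.00 - 2.37 = 11.63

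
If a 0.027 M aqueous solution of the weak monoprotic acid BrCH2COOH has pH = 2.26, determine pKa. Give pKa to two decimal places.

[H+] = 10^(-2.26) = 5.50 × 10^-3 M
At equilibrium [HA] = 0.027 − 5.50 × 10^-3 = 2.15 × 10^-2 M
Ka = [H+][A-]/[HA] = (5.50 × 10^-3)² / 2.15 × 10^-2 = 1.41 × 10^-3
pKa = -log(1.41 × 10^-3) = 2.85

pKa = 2.85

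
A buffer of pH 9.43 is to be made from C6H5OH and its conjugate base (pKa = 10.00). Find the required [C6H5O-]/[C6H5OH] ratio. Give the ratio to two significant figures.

ratio = 0.27

pH = pKa + log(r) ⇒ log(r) = 9.43 − 10.00 = -0.57
r = [C6H5O-]/[C6H5OH] = 10^(-0.57) = 0.269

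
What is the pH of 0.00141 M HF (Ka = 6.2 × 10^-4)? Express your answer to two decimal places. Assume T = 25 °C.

pH = 3.17

HF ⇌ F- + H+
Ka = x²/(0.00141 − x) = 6.2 × 10^-4
The 5% rule fails; solving x² + Ka·x − Ka·C₀ = 0 exactly:
x = (−Ka + √(Ka² + 4·Ka·C₀))/2 = 6.75 × 10^-4 M
pH = −log[H+] = −log(6.75 × 10^-4) = 3.17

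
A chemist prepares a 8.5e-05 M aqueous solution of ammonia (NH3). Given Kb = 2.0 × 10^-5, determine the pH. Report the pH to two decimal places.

pH = 9.51

NH3 + H2O ⇌ NH4+ + OH-
Kb = x²/(8.5e-05 − x) = 2.0 × 10^-5
The 5% rule fails; solving x² + Kb·x − Kb·C₀ = 0 exactly:
x = (−Kb + √(Kb² + 4·Kb·C₀))/2 = 3.24 × 10^-5 M
pOH = −log(3.24 × 10^-5) = 4.49; pH = 14.00 − 4.49 = 9.51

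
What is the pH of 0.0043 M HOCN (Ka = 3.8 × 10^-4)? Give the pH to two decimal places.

HOCN ⇌ OCN- + H+
From the ICE table, Ka = x²/(0.0043 − x) = 3.8 × 10^-4.
Here C₀/Ka ≈ 11.3, so the small-x approximation fails. Use the quadratic:
x = [−0.00038 + √(0.00038² + 6.54e-06)]/2 = 1.10 × 10^-3 M
pH = −log[H+] = −log(1.10 × 10^-3) = 2.96

pH = 2.96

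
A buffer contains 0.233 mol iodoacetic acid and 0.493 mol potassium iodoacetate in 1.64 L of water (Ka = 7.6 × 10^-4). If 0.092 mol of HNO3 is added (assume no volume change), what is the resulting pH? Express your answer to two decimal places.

After neutralization: n(ICH2COOH) = 0.325 mol, n(ICH2COO-) = 0.401 mol.
pKa = −log(7.6 × 10^-4) = 3.119
Henderson–Hasselbalch with mole ratio 0.401/0.325: pH = 3.119 + (+0.091)

pH = 3.21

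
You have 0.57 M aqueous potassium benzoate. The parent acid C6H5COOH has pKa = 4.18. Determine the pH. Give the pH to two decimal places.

pH = 8.97

C6H5COO- is the conjugate base of the weak acid C6H5COOH.
Ka = 10^(−4.18) = 6.61 × 10^-5
Kb = Kw/Ka = 1.0×10^-14 / 6.61 × 10^-5 = 1.51 × 10^-10
From the ICE table, Kb = [OH-]²/(0.57 − [OH-]) = 1.51 × 10^-10.
Neglecting [OH-] in the denominator: [OH-] = √(1.51 × 10^-10 × 0.57) = 9.28 × 10^-6 M
([OH-]/C₀ = 0.0016% < 5%, so the approximation holds.)
pOH = 5.03, so pH = 14.00 − pOH = 8.97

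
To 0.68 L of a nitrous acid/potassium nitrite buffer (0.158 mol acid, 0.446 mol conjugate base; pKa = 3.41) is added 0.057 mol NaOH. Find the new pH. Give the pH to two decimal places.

pH = 4.11

After neutralization: n(HNO2) = 0.101 mol, n(NO2-) = 0.503 mol.
pH = pKa + log(n_NO2-/n_HNO2) = 3.41 + log(0.503/0.101) = 3.41 + (+0.697)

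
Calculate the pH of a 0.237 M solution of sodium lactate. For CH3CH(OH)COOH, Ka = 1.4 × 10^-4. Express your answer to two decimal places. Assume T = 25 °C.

pH = 8.61

CH3CH(OH)COO- is the conjugate base of the weak acid CH3CH(OH)COOH.
Kb = Kw/Ka = 1.0×10^-14 / 1.4 × 10^-4 = 7.14 × 10^-11
Let x = [OH-] at equilibrium. Kb = x²/(0.237 − x).
Assume x ≪ 0.237: x ≈ √(7.14 × 10^-11 × 0.237) = 4.11 × 10^-6 M
(x/C₀ = 0.0017% < 5%, so the approximation holds.)
pOH = 5.39, so pH = 14.00 − pOH = 8.61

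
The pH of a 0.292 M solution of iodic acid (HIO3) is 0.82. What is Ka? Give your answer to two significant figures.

Ka = 1.6 × 10^-1

[H+] = 10^(-0.82) = 1.51 × 10^-1 M
At equilibrium [HA] = 0.292 − 1.51 × 10^-1 = 1.41 × 10^-1 M
Ka = [H+][A-]/[HA] = (1.51 × 10^-1)² / 1.41 × 10^-1 = 1.6 × 10^-1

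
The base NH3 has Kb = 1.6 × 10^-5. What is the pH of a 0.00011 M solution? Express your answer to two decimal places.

NH3 + H2O ⇌ NH4+ + OH-
From the ICE table, Kb = [OH-]²/(0.00011 − [OH-]) = 1.6 × 10^-5.
Here C₀/Kb ≈ 6.88, so the small-[OH-] approximation fails. Use the quadratic:
[OH-] = [−1.6e-05 + √(1.6e-05² + 7.04e-09)]/2 = 3.47 × 10^-5 M
pOH = 4.46, so pH = 14.00 − pOH = 9.54

pH = 9.54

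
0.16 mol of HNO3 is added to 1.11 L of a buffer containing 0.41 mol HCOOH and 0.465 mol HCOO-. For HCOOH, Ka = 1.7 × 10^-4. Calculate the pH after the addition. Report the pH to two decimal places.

After neutralization: n(HCOOH) = 0.57 mol, n(HCOO-) = 0.305 mol.
pKa = −log(1.7 × 10^-4) = 3.770
pH = pKa + log(n_HCOO-/n_HCOOH) = 3.770 + log(0.305/0.57) = 3.770 + (-0.272)

pH = 3.50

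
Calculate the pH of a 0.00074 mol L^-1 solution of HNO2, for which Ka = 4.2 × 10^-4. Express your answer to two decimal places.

HNO2 ⇌ NO2- + H+
Ka = [H+]²/(0.00074 − [H+]) = 4.2 × 10^-4
[H+] is not negligible relative to C₀; solve [H+]² + 0.00042·[H+] − 3.11e-07 = 0.
[H+] = (−Ka + √(Ka² + 4·Ka·C₀))/2 = 3.86 × 10^-4 M
pH = −log(3.86 × 10^-4) = 3.41

pH = 3.41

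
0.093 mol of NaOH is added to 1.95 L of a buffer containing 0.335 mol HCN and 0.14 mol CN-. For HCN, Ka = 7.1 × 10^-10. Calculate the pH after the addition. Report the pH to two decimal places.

pH = 9.13

After neutralization: n(HCN) = 0.242 mol, n(CN-) = 0.233 mol.
pKa = −log(7.1 × 10^-10) = 9.149
pH = pKa + log([A⁻]/[HA]) = 9.149 + log(0.233/0.242) = 9.149 -0.016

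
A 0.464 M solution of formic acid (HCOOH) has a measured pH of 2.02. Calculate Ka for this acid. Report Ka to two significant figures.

[H+] = 10^(-2.02) = 9.55 × 10^-3 M
At equilibrium [HA] = 0.464 − 9.55 × 10^-3 = 4.54 × 10^-1 M
Ka = [H+][A-]/[HA] = (9.55 × 10^-3)² / 4.54 × 10^-1 = 2.0 × 10^-4

Ka = 2.0 × 10^-4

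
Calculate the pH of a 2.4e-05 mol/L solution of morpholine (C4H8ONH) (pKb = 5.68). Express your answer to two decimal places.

C4H8ONH + H2O ⇌ C4H8ONH2+ + OH-
Kb = 10^(−5.68) = 2.09 × 10^-6
Let x = [OH-] at equilibrium. Kb = x²/(2.4e-05 − x).
x is not negligible relative to C₀; solve x² + 2.09e-06·x − 5.02e-11 = 0.
x = (−Kb + √(Kb² + 4·Kb·C₀))/2 = 6.11 × 10^-6 M
pOH = −log(6.11 × 10^-6) = 5.21; pH = 14.00 − 5.21 = 8.79

pH = 8.79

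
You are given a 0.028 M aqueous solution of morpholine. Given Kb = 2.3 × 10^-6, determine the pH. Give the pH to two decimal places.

pH = 10.40

C4H8ONH + H2O ⇌ C4H8ONH2+ + OH-
From the ICE table, Kb = x²/(0.028 − x) = 2.3 × 10^-6.
Since Kb ≪ C₀, x ≈ √(Kb·C₀) = 2.54 × 10^-4 M.
pOH = 3.60, so pH = 14.00 − pOH = 10.40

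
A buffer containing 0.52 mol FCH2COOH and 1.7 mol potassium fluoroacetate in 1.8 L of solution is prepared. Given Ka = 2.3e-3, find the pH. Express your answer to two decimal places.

pKa = −log(2.3 × 10^-3) = 2.638
Using pH = pKa + log([base]/[acid]) with [base]/[acid] = 1.7/0.52:
pH = 2.638 + (+0.514) = 3.15

pH = 3.15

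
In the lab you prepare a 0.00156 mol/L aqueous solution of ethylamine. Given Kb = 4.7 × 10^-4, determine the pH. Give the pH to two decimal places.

pH = 10.81

C2H5NH2 + H2O ⇌ C2H5NH3+ + OH-
Kb = [OH-]²/(0.00156 − [OH-]) = 4.7 × 10^-4
[OH-] is not negligible relative to C₀; solve [OH-]² + 0.00047·[OH-] − 7.33e-07 = 0.
[OH-] = (−Kb + √(Kb² + 4·Kb·C₀))/2 = 6.53 × 10^-4 M
pOH = −log(6.53 × 10^-4) = 3.19; pH = 14.00 − 3.19 = 10.81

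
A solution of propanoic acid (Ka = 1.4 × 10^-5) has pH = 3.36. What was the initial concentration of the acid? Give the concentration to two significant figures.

[H+] = 10^(-3.36) = 4.37 × 10^-4 M = x
Ka = x²/(C₀ − x) ⇒ C₀ = x + x²/Ka
C₀ = 4.37 × 10^-4 + (4.37 × 10^-4)²/(1.4 × 10^-5) = 1.41 × 10^-2 M

C₀ = 1.4 × 10^-2 M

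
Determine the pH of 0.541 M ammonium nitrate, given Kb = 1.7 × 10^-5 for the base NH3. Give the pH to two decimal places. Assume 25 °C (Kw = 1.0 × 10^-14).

pH = 4.75

NH4+ is the conjugate acid of the weak base NH3.
Ka = Kw/Kb = 1.0×10^-14 / 1.7 × 10^-5 = 5.88 × 10^-10
Ka = [H+]²/(0.541 − [H+]) = 5.88 × 10^-10
Assume [H+] ≪ 0.541: [H+] ≈ √(5.88 × 10^-10 × 0.541) = 1.78 × 10^-5 M
pH = −log[H+] = −log(1.78 × 10^-5) = 4.75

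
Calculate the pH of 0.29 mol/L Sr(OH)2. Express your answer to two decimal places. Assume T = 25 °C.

Sr(OH)2 is a strong base (each formula unit releases 2 OH-); [OH-] = 0.58 M.
pOH = -log(0.58) = 0.24
pH = 14.00 - 0.24 = 13.76

pH = 13.76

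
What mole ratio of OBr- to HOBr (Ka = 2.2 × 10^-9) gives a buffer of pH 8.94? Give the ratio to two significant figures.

ratio = 1.9

pKa = -log(2.2 × 10^-9) = 8.658
pH = pKa + log(r) ⇒ log(r) = 8.94 − 8.658 = +0.282
r = [OBr-]/[HOBr] = 10^(+0.282) = 1.91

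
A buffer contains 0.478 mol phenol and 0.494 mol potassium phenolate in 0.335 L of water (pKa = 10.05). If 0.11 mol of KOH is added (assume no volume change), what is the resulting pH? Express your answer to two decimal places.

OH- converts C6H5OH to C6H5O-: C6H5OH → 0.368 mol, C6H5O- → 0.604 mol.
pH = pKa + log([A⁻]/[HA]) = 10.05 + log(0.604/0.368) = 10.05 +0.215

pH = 10.27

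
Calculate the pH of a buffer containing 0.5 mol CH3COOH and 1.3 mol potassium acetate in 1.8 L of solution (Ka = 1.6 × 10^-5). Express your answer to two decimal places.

pKa = −log(1.6 × 10^-5) = 4.796
Using pH = pKa + log([base]/[acid]) with [base]/[acid] = 1.3/0.5:
pH = 4.796 + (+0.415) = 5.21

pH = 5.21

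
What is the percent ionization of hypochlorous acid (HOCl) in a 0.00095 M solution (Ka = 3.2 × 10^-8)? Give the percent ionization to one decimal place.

HOCl ⇌ OCl- + H+; let x = [H+] at equilibrium.
x ≈ √(Ka·C₀) = √(3.2 × 10^-8 × 0.00095) = 5.51 × 10^-6 M
Fraction ionized = 5.51 × 10^-6 / 0.00095 = 0.0058 → 0.6%

0.6%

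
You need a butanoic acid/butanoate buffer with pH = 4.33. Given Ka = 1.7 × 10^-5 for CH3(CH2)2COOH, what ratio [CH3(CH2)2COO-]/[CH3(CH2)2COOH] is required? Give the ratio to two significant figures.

pKa = -log(1.7 × 10^-5) = 4.770
pH = pKa + log(r) ⇒ log(r) = 4.33 − 4.770 = -0.440
r = [CH3(CH2)2COO-]/[CH3(CH2)2COOH] = 10^(-0.440) = 0.363

ratio = 0.36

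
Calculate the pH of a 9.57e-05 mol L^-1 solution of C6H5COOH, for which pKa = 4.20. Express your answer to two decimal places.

pH = 4.28

C6H5COOH ⇌ C6H5COO- + H+
Ka = 10^(−4.20) = 6.31 × 10^-5
From the ICE table, Ka = [H+]²/(9.57e-05 − [H+]) = 6.31 × 10^-5.
The 5% rule fails; solving [H+]² + Ka·[H+] − Ka·C₀ = 0 exactly:
[H+] = [−6.31e-05 + √(6.31e-05² + 2.42e-08)]/2 = 5.23 × 10^-5 M
pH = −log[H+] = −log(5.23 × 10^-5) = 4.28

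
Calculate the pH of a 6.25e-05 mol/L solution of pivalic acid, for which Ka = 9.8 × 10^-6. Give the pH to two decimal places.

(CH3)3CCOOH ⇌ (CH3)3CCOO- + H+
Ka = [H+]²/(6.25e-05 − [H+]) = 9.8 × 10^-6
Here C₀/Ka ≈ 6.38, so the small-[H+] approximation fails. Use the quadratic:
[H+] = (−Ka + √(Ka² + 4·Ka·C₀))/2 = 2.03 × 10^-5 M
pH = −log(2.03 × 10^-5) = 4.69

pH = 4.69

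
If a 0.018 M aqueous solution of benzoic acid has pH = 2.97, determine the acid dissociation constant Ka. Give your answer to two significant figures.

[H+] = 10^(-2.97) = 1.07 × 10^-3 M
At equilibrium [HA] = 0.018 − 1.07 × 10^-3 = 1.69 × 10^-2 M
Ka = [H+][A-]/[HA] = (1.07 × 10^-3)² / 1.69 × 10^-2 = 6.8 × 10^-5

Ka = 6.8 × 10^-5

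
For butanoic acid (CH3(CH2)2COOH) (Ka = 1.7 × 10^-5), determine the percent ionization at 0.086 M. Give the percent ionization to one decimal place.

1.4%

CH3(CH2)2COOH ⇌ CH3(CH2)2COO- + H+; let x = [H+] at equilibrium.
x ≈ √(Ka·C₀) = √(1.7 × 10^-5 × 0.086) = 1.21 × 10^-3 M
Fraction ionized = 1.21 × 10^-3 / 0.086 = 0.0141 → 1.4%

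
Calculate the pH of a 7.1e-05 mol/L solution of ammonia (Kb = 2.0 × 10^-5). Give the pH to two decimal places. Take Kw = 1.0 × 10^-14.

NH3 + H2O ⇌ NH4+ + OH-
Kb = [OH-]²/(7.1e-05 − [OH-]) = 2.0 × 10^-5
The 5% rule fails; solving [OH-]² + Kb·[OH-] − Kb·C₀ = 0 exactly:
[OH-] = [−2e-05 + √(2e-05² + 5.68e-09)]/2 = 2.90 × 10^-5 M
pOH = −log(2.90 × 10^-5) = 4.54; pH = 14.00 − 4.54 = 9.46

pH = 9.46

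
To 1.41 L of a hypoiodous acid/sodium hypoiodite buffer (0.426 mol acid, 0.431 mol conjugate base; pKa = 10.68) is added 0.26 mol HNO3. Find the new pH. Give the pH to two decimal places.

pH = 10.08

Added H+ converts OI- to HOI: HOI → 0.686 mol, OI- → 0.171 mol.
pH = pKa + log(n_OI-/n_HOI) = 10.68 + log(0.171/0.686) = 10.68 + (-0.603)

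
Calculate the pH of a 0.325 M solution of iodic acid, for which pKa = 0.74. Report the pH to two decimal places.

HIO3 ⇌ IO3- + H+
Ka = 10^(−0.74) = 1.82 × 10^-1
From the ICE table, Ka = x²/(0.325 − x) = 1.82 × 10^-1.
Here C₀/Ka ≈ 1.79, so the small-x approximation fails. Use the quadratic:
x = [−0.182 + √(0.182² + 0.237)]/2 = 1.69 × 10^-1 M
pH = −log[H+] = −log(1.69 × 10^-1) = 0.77

pH = 0.77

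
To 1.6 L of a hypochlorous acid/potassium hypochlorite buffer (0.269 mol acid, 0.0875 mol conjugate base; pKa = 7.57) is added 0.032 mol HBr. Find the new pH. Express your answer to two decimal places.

pH = 6.84

Added H+ converts OCl- to HOCl: HOCl → 0.301 mol, OCl- → 0.0555 mol.
pH = pKa + log(n_OCl-/n_HOCl) = 7.57 + log(0.0555/0.301) = 7.57 + (-0.734)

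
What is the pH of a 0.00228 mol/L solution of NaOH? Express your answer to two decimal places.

pH = 11.36

NaOH is a strong base; [OH-] = 0.00228 M.
pOH = -log(0.00228) = 2.64
pH = 14.00 - 2.64 = 11.36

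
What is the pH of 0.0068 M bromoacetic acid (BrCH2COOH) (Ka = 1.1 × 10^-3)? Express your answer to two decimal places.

BrCH2COOH ⇌ BrCH2COO- + H+
Ka = x²/(0.0068 − x) = 1.1 × 10^-3
Here C₀/Ka ≈ 6.18, so the small-x approximation fails. Use the quadratic:
x = [−0.0011 + √(0.0011² + 2.99e-05)]/2 = 2.24 × 10^-3 M
pH = −log(2.24 × 10^-3) = 2.65

pH = 2.65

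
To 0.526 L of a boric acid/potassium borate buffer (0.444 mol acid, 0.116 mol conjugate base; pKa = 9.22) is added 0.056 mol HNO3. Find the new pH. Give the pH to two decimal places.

pH = 8.30

Added H+ converts B(OH)4- to B(OH)3: B(OH)3 → 0.5 mol, B(OH)4- → 0.06 mol.
pH = pKa + log([A⁻]/[HA]) = 9.22 + log(0.06/0.5) = 9.22 -0.921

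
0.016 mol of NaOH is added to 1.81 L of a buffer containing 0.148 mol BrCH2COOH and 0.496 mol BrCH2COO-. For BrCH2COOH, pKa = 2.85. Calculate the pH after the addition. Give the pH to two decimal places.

OH- converts BrCH2COOH to BrCH2COO-: BrCH2COOH → 0.132 mol, BrCH2COO- → 0.512 mol.
Henderson–Hasselbalch with mole ratio 0.512/0.132: pH = 2.85 + (+0.589)

pH = 3.44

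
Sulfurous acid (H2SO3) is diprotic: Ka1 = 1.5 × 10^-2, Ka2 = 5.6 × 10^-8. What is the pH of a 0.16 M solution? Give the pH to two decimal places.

pH = 1.38

Ka1 ≫ Ka2, so treat the first dissociation as the only significant source of H+.
Ka1 = x²/(0.16 − x) = 1.5 × 10^-2
Solving the quadratic: x = (−Ka1 + √(Ka1² + 4·Ka1·C₀))/2 = 4.21 × 10^-2 M
pH = −log(4.21 × 10^-2) = 1.38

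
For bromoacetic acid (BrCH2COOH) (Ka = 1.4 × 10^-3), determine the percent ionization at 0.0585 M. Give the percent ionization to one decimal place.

14.3%

BrCH2COOH ⇌ BrCH2COO- + H+; let x = [H+] at equilibrium.
Ka = x²/(C₀ − x); solving the quadratic gives x = 8.38 × 10^-3 M.
Fraction ionized = 8.38 × 10^-3 / 0.0585 = 0.1432 → 14.3%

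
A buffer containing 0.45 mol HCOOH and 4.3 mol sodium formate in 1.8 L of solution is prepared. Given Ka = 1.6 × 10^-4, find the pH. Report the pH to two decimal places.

pKa = −log(1.6 × 10^-4) = 3.796
Henderson–Hasselbalch: pH = pKa + log([HCOO-]/[HCOOH]) = 3.796 + log(4.3/0.45)
pH = 3.796 + (+0.980) = 4.78

pH = 4.78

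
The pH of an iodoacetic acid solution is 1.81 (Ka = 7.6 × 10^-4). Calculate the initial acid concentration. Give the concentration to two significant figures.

[H+] = 10^(-1.81) = 1.55 × 10^-2 M = x
Ka = x²/(C₀ − x) ⇒ C₀ = x + x²/Ka
C₀ = 1.55 × 10^-2 + (1.55 × 10^-2)²/(7.6 × 10^-4) = 3.32 × 10^-1 M

C₀ = 3.3 × 10^-1 M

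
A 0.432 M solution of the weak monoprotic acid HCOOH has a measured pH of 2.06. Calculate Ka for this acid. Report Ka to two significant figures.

Ka = 1.8 × 10^-4

[H+] = 10^(-2.06) = 8.71 × 10^-3 M
At equilibrium [HA] = 0.432 − 8.71 × 10^-3 = 4.23 × 10^-1 M
Ka = [H+][A-]/[HA] = (8.71 × 10^-3)² / 4.23 × 10^-1 = 1.8 × 10^-4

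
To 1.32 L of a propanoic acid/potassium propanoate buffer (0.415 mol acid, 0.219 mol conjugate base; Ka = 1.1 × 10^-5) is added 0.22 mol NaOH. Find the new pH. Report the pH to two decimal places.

After neutralization: n(CH3CH2COOH) = 0.195 mol, n(CH3CH2COO-) = 0.439 mol.
pKa = −log(1.1 × 10^-5) = 4.959
pH = pKa + log(n_CH3CH2COO-/n_CH3CH2COOH) = 4.959 + log(0.439/0.195) = 4.959 + (+0.352)

pH = 5.31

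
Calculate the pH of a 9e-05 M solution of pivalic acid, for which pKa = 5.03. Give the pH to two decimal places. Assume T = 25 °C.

(CH3)3CCOOH ⇌ (CH3)3CCOO- + H+
Ka = 10^(−5.03) = 9.33 × 10^-6
Ka = [H+]²/(9e-05 − [H+]) = 9.33 × 10^-6
The 5% rule fails; solving [H+]² + Ka·[H+] − Ka·C₀ = 0 exactly:
[H+] = [−9.33e-06 + √(9.33e-06² + 3.36e-09)]/2 = 2.47 × 10^-5 M
pH = −log(2.47 × 10^-5) = 4.61

pH = 4.61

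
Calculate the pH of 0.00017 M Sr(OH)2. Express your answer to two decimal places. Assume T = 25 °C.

pH = 10.53

Sr(OH)2 is a strong base (each formula unit releases 2 OH-); [OH-] = 0.00034 M.
pOH = -log(0.00034) = 3.47
pH = 14.00 - 3.47 = 10.53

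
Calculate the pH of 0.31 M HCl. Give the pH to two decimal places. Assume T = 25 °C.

pH = 0.51

HCl is a strong acid and dissociates completely, so [H+] = 0.31 M.
pH = -log(0.31) = 0.51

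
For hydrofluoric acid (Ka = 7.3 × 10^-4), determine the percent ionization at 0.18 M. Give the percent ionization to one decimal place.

6.2%

HF ⇌ F- + H+; let x = [H+] at equilibrium.
Solve x² + 0.00073x − 0.000131 = 0 → x = 1.11 × 10^-2 M
Fraction ionized = 1.11 × 10^-2 / 0.18 = 0.0617 → 6.2%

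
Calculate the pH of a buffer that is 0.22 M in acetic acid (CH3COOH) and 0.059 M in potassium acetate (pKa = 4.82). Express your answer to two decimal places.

Using pH = pKa + log([base]/[acid]) with [base]/[acid] = 0.059/0.22:
pH = 4.82 + (-0.572) = 4.25

pH = 4.25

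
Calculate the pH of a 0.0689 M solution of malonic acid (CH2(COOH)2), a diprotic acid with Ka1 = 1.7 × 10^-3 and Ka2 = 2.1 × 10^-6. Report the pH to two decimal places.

pH = 2.00

Ka1 ≫ Ka2, so treat the first dissociation as the only significant source of H+.
Ka1 = x²/(0.0689 − x) = 1.7 × 10^-3
Solving the quadratic: x = (−Ka1 + √(Ka1² + 4·Ka1·C₀))/2 = 1.00 × 10^-2 M
pH = −log(1.00 × 10^-2) = 2.00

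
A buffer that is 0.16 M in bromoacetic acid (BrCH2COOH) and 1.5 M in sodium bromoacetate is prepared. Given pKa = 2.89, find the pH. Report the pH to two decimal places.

pH = 3.86

Using pH = pKa + log([base]/[acid]) with [base]/[acid] = 1.5/0.16:
pH = 2.89 + (+0.972) = 3.86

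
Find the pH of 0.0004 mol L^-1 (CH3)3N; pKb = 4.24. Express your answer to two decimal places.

pH = 10.10

(CH3)3N + H2O ⇌ (CH3)3NH+ + OH-
Kb = 10^(−4.24) = 5.75 × 10^-5
Kb = [OH-]²/(0.0004 − [OH-]) = 5.75 × 10^-5
The 5% rule fails; solving [OH-]² + Kb·[OH-] − Kb·C₀ = 0 exactly:
[OH-] = (−Kb + √(Kb² + 4·Kb·C₀))/2 = 1.26 × 10^-4 M
pOH = −log(1.26 × 10^-4) = 3.90; pH = 14.00 − 3.90 = 10.10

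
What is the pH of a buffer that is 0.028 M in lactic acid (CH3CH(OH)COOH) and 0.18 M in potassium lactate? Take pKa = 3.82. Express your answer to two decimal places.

Henderson–Hasselbalch: pH = pKa + log([CH3CH(OH)COO-]/[CH3CH(OH)COOH]) = 3.82 + log(0.18/0.028)
pH = 3.82 + (+0.808) = 4.63

pH = 4.63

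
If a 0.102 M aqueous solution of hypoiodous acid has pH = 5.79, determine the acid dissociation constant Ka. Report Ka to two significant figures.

[H+] = 10^(-5.79) = 1.62 × 10^-6 M
At equilibrium [HA] = 0.102 − 1.62 × 10^-6 = 1.02 × 10^-1 M
Ka = [H+][A-]/[HA] = (1.62 × 10^-6)² / 1.02 × 10^-1 = 2.6 × 10^-11

Ka = 2.6 × 10^-11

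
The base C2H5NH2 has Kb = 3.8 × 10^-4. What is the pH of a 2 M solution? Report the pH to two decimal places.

C2H5NH2 + H2O ⇌ C2H5NH3+ + OH-
Kb = [OH-]²/(2 − [OH-]) = 3.8 × 10^-4
Since Kb ≪ C₀, [OH-] ≈ √(Kb·C₀) = 2.76 × 10^-2 M.
([OH-]/C₀ = 1.4% < 5%, so the approximation holds.)
pOH = 1.56, so pH = 14.00 − pOH = 12.44

pH = 12.44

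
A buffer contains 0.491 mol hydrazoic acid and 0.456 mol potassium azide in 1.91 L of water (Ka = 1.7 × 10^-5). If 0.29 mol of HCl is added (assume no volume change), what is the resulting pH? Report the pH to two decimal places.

pH = 4.10

After neutralization: n(HN3) = 0.781 mol, n(N3-) = 0.166 mol.
pKa = −log(1.7 × 10^-5) = 4.770
pH = pKa + log([A⁻]/[HA]) = 4.770 + log(0.166/0.781) = 4.770 -0.673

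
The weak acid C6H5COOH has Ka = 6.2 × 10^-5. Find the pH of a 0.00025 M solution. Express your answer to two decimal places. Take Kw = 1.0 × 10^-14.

pH = 4.01

C6H5COOH ⇌ C6H5COO- + H+
Ka = [H+]²/(0.00025 − [H+]) = 6.2 × 10^-5
Here C₀/Ka ≈ 4.03, so the small-[H+] approximation fails. Use the quadratic:
[H+] = (−Ka + √(Ka² + 4·Ka·C₀))/2 = 9.73 × 10^-5 M
pH = −log[H+] = −log(9.73 × 10^-5) = 4.01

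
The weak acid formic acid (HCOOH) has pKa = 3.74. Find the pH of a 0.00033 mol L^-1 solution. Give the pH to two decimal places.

HCOOH ⇌ HCOO- + H+
Ka = 10^(−3.74) = 1.82 × 10^-4
Ka = [H+]²/(0.00033 − [H+]) = 1.82 × 10^-4
The 5% rule fails; solving [H+]² + Ka·[H+] − Ka·C₀ = 0 exactly:
[H+] = (−Ka + √(Ka² + 4·Ka·C₀))/2 = 1.70 × 10^-4 M
pH = −log(1.70 × 10^-4) = 3.77

pH = 3.77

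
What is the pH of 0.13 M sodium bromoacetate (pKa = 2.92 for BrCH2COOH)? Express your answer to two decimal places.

pH = 8.02

BrCH2COO- is the conjugate base of the weak acid BrCH2COOH.
Ka = 10^(−2.92) = 1.20 × 10^-3
Kb = Kw/Ka = 1.0×10^-14 / 1.20 × 10^-3 = 8.33 × 10^-12
Kb = [OH-]²/(0.13 − [OH-]) = 8.33 × 10^-12
Neglecting [OH-] in the denominator: [OH-] = √(8.33 × 10^-12 × 0.13) = 1.04 × 10^-6 M
Check: 0.0008% ionized — well under 5%, approximation valid.
pOH = −log(1.04 × 10^-6) = 5.98; pH = 14.00 − 5.98 = 8.02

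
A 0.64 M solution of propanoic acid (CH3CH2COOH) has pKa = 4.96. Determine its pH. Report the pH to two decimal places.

CH3CH2COOH ⇌ CH3CH2COO- + H+
Ka = 10^(−4.96) = 1.10 × 10^-5
From the ICE table, Ka = [H+]²/(0.64 − [H+]) = 1.10 × 10^-5.
Assume [H+] ≪ 0.64: [H+] ≈ √(1.10 × 10^-5 × 0.64) = 2.65 × 10^-3 M
([H+]/C₀ = 0.41% < 5%, so the approximation holds.)
pH = −log(2.65 × 10^-3) = 2.58

pH = 2.58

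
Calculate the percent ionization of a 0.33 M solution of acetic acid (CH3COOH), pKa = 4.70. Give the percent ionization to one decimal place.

CH3COOH ⇌ CH3COO- + H+; let x = [H+] at equilibrium.
Ka = 10^(−4.70) = 2.00 × 10^-5
x ≈ √(Ka·C₀) = √(2.00 × 10^-5 × 0.33) = 2.57 × 10^-3 M
% ionization = x/C₀ × 100% = 2.57 × 10^-3/0.33 × 100% = 0.8%

0.8%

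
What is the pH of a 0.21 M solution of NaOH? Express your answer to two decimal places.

pH = 13.32

NaOH is a strong base; [OH-] = 0.21 M.
pOH = -log(0.21) = 0.68
pH = 14.00 - 0.68 = 13.32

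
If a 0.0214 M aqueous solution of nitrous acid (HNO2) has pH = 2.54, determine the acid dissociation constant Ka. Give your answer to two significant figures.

Ka = 4.5 × 10^-4

[H+] = 10^(-2.54) = 2.88 × 10^-3 M
At equilibrium [HA] = 0.0214 − 2.88 × 10^-3 = 1.85 × 10^-2 M
Ka = [H+][A-]/[HA] = (2.88 × 10^-3)² / 1.85 × 10^-2 = 4.5 × 10^-4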